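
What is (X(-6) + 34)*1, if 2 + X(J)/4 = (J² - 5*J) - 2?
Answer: 282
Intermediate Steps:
X(J) = -16 - 20*J + 4*J² (X(J) = -8 + 4*((J² - 5*J) - 2) = -8 + 4*(-2 + J² - 5*J) = -8 + (-8 - 20*J + 4*J²) = -16 - 20*J + 4*J²)
(X(-6) + 34)*1 = ((-16 - 20*(-6) + 4*(-6)²) + 34)*1 = ((-16 + 120 + 4*36) + 34)*1 = ((-16 + 120 + 144) + 34)*1 = (248 + 34)*1 = 282*1 = 282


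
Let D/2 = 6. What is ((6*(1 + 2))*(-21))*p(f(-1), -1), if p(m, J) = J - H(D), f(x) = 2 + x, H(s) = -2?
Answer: -378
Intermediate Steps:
D = 12 (D = 2*6 = 12)
p(m, J) = 2 + J (p(m, J) = J - 1*(-2) = J + 2 = 2 + J)
((6*(1 + 2))*(-21))*p(f(-1), -1) = ((6*(1 + 2))*(-21))*(2 - 1) = ((6*3)*(-21))*1 = (18*(-21))*1 = -378*1 = -378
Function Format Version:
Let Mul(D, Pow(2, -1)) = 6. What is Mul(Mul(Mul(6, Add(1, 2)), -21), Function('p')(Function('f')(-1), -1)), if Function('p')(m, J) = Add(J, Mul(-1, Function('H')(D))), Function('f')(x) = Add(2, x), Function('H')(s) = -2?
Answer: -378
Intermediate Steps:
D = 12 (D = Mul(2, 6) = 12)
Function('p')(m, J) = Add(2, J) (Function('p')(m, J) = Add(J, Mul(-1, -2)) = Add(J, 2) = Add(2, J))
Mul(Mul(Mul(6, Add(1, 2)), -21), Function('p')(Function('f')(-1), -1)) = Mul(Mul(Mul(6, Add(1, 2)), -21), Add(2, -1)) = Mul(Mul(Mul(6, 3), -21), 1) = Mul(Mul(18, -21), 1) = Mul(-378, 1) = -378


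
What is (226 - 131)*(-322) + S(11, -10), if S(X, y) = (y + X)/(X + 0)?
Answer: -336489/11 ≈ -30590.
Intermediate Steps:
S(X, y) = (X + y)/X
(226 - 131)*(-322) + S(11, -10) = (226 - 131)*(-322) + (11 - 10)/11 = 95*(-322) + (1/11)*1 = -30590 + 1/11 = -336489/11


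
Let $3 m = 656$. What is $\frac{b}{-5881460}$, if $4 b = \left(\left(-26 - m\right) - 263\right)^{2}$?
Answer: $- \frac{2319529}{211732560} \approx -0.010955$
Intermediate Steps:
$m = \frac{656}{3}$ ($m = \frac{1}{3} \cdot 656 = \frac{656}{3} \approx 218.67$)
$b = \frac{2319529}{36}$ ($b = \frac{\left(\left(-26 - \frac{656}{3}\right) - 263\right)^{2}}{4} = \frac{\left(- \frac{734}{3} - 263\right)^{2}}{4} = \frac{\left(- \frac{1523}{3}\right)^{2}}{4} = \frac{1}{4} \cdot \frac{2319529}{9} = \frac{2319529}{36} \approx 64431.0$)
$\frac{b}{-5881460} = \frac{2319529}{36 \left(-5881460\right)} = \frac{2319529}{36} \left(- \frac{1}{5881460}\right) = - \frac{2319529}{211732560}$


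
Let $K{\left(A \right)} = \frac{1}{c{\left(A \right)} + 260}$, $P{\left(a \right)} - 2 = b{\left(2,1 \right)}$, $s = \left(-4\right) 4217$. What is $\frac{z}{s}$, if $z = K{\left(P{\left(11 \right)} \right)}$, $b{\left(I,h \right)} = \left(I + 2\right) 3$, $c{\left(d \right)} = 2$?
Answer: $- \frac{1}{4419416} \approx -2.2627 \cdot 10^{-7}$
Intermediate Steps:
$s = -16868$
$b{\left(I,h \right)} = 6 + 3 I$ ($b{\left(I,h \right)} = \left(2 + I\right) 3 = 6 + 3 I$)
$P{\left(a \right)} = 14$ ($P{\left(a \right)} = 2 + \left(6 + 3 \cdot 2\right) = 2 + \left(6 + 6\right) = 2 + 12 = 14$)
$K{\left(A \right)} = \frac{1}{262}$ ($K{\left(A \right)} = \frac{1}{2 + 260} = \frac{1}{262}$)
$z = \frac{1}{262} \approx 0.0038168$
$\frac{z}{s} = \frac{1}{262 \left(-16868\right)} = \frac{1}{262} \left(- \frac{1}{16868}\right) = - \frac{1}{4419416}$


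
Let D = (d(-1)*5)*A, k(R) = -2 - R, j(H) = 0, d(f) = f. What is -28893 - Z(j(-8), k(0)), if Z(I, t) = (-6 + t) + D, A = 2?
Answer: -28875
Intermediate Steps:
D = -10 (D = -1*5*2 = -5*2 = -10)
Z(I, t) = -16 + t (Z(I, t) = (-6 + t) - 10 = -16 + t)
-28893 - Z(j(-8), k(0)) = -28893 - (-16 + (-2 - 1*0)) = -28893 - (-16 + (-2 + 0)) = -28893 - (-16 - 2) = -28893 - 1*(-18) = -28893 + 18 = -28875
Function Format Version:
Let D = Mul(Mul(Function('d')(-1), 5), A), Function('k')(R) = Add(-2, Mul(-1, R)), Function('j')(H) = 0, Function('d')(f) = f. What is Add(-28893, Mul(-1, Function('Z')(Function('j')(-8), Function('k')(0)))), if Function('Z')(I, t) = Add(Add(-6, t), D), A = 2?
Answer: -28875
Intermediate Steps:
D = -10 (D = Mul(Mul(-1, 5), 2) = Mul(-5, 2) = -10)
Function('Z')(I, t) = Add(-16, t) (Function('Z')(I, t) = Add(Add(-6, t), -10) = Add(-16, t))
Add(-28893, Mul(-1, Function('Z')(Function('j')(-8), Function('k')(0)))) = Add(-28893, Mul(-1, Add(-16, Add(-2, Mul(-1, 0))))) = Add(-28893, Mul(-1, Add(-16, Add(-2, 0)))) = Add(-28893, Mul(-1, Add(-16, -2))) = Add(-28893, Mul(-1, -18)) = Add(-28893, 18) = -28875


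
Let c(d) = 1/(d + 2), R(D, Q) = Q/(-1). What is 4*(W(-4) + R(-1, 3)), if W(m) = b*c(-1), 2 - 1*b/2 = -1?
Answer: 12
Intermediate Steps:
R(D, Q) = -Q (R(D, Q) = Q*(-1) = -Q)
c(d) = 1/(2 + d)
b = 6 (b = 4 - 2*(-1) = 4 + 2 = 6)
W(m) = 6 (W(m) = 6/(2 - 1) = 6/1 = 6*1 = 6)
4*(W(-4) + R(-1, 3)) = 4*(6 - 1*3) = 4*(6 - 3) = 4*3 = 12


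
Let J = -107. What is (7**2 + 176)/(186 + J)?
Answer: 225/79 ≈ 2.8481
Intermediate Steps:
(7**2 + 176)/(186 + J) = (7**2 + 176)/(186 - 107) = (49 + 176)/79 = 225*(1/79) = 225/79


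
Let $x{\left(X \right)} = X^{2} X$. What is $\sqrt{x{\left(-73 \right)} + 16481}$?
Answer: $2 i \sqrt{93134} \approx 610.36 i$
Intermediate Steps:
$x{\left(X \right)} = X^{3}$
$\sqrt{x{\left(-73 \right)} + 16481} = \sqrt{\left(-73\right)^{3} + 16481} = \sqrt{-389017 + 16481} = \sqrt{-372536} = 2 i \sqrt{93134}$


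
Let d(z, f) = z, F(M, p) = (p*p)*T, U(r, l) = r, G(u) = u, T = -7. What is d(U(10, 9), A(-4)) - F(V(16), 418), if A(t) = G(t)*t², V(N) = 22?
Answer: 1223078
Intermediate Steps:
A(t) = t³ (A(t) = t*t² = t³)
F(M, p) = -7*p² (F(M, p) = (p*p)*(-7) = p²*(-7) = -7*p²)
d(U(10, 9), A(-4)) - F(V(16), 418) = 10 - (-7)*418² = 10 - (-7)*174724 = 10 - 1*(-1223068) = 10 + 1223068 = 1223078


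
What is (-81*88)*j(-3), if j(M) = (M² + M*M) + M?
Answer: -106920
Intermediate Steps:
j(M) = M + 2*M² (j(M) = (M² + M²) + M = 2*M² + M = M + 2*M²)
(-81*88)*j(-3) = (-81*88)*(-3*(1 + 2*(-3))) = -(-21384)*(1 - 6) = -(-21384)*(-5) = -7128*15 = -106920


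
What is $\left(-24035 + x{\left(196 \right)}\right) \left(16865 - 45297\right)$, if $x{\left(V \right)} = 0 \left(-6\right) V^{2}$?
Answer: $683363120$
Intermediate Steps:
$x{\left(V \right)} = 0$ ($x{\left(V \right)} = 0 V^{2} = 0$)
$\left(-24035 + x{\left(196 \right)}\right) \left(16865 - 45297\right) = \left(-24035 + 0\right) \left(16865 - 45297\right) = \left(-24035\right) \left(-28432\right) = 683363120$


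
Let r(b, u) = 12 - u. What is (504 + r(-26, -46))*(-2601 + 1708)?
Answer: -501866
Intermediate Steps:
(504 + r(-26, -46))*(-2601 + 1708) = (504 + (12 - 1*(-46)))*(-2601 + 1708) = (504 + (12 + 46))*(-893) = (504 + 58)*(-893) = 562*(-893) = -501866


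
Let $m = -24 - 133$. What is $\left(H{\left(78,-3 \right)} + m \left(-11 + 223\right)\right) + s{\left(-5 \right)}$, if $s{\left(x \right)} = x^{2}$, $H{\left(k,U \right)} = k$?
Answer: $-33181$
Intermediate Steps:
$m = -157$ ($m = -24 - 133 = -157$)
$\left(H{\left(78,-3 \right)} + m \left(-11 + 223\right)\right) + s{\left(-5 \right)} = \left(78 - 157 \left(-11 + 223\right)\right) + \left(-5\right)^{2} = \left(78 - 33284\right) + 25 = -33206 + 25 = -33181$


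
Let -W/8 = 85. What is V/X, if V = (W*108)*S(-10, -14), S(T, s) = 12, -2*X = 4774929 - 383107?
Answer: 881280/2195911 ≈ 0.40133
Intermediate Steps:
X = -2195911 (X = -(4774929 - 383107)/2 = -½*4391822 = -2195911)
W = -680 (W = -8*85 = -680)
V = -881280 (V = -680*108*12 = -73440*12 = -881280)
V/X = -881280/(-2195911) = -881280*(-1/2195911) = 881280/2195911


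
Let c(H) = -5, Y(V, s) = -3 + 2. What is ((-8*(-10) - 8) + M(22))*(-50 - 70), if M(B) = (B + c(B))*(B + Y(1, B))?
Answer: -51480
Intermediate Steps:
Y(V, s) = -1
M(B) = (-1 + B)*(-5 + B) (M(B) = (B - 5)*(B - 1) = (-5 + B)*(-1 + B) = (-1 + B)*(-5 + B))
((-8*(-10) - 8) + M(22))*(-50 - 70) = ((-8*(-10) - 8) + (5 + 22**2 - 6*22))*(-50 - 70) = ((80 - 8) + (5 + 484 - 132))*(-120) = (72 + 357)*(-120) = 429*(-120) = -51480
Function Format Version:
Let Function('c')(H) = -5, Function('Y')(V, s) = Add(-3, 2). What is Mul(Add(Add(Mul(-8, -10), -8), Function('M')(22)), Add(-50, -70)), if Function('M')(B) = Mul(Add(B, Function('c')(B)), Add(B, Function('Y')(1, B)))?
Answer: -51480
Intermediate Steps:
Function('Y')(V, s) = -1
Function('M')(B) = Mul(Add(-1, B), Add(-5, B)) (Function('M')(B) = Mul(Add(B, -5), Add(B, -1)) = Mul(Add(-5, B), Add(-1, B)) = Mul(Add(-1, B), Add(-5, B)))
Mul(Add(Add(Mul(-8, -10), -8), Function('M')(22)), Add(-50, -70)) = Mul(Add(Add(Mul(-8, -10), -8), Add(5, Pow(22, 2), Mul(-6, 22))), Add(-50, -70)) = Mul(Add(Add(80, -8), Add(5, 484, -132)), -120) = Mul(Add(72, 357), -120) = Mul(429, -120) = -51480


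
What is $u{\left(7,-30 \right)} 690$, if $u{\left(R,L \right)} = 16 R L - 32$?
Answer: $-2340480$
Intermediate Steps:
$u{\left(R,L \right)} = -32 + 16 L R$ ($u{\left(R,L \right)} = 16 L R - 32 = -32 + 16 L R$)
$u{\left(7,-30 \right)} 690 = \left(-32 + 16 \left(-30\right) 7\right) 690 = \left(-32 - 3360\right) 690 = \left(-3392\right) 690 = -2340480$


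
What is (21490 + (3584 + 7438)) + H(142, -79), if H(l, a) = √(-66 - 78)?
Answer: 32512 + 12*I ≈ 32512.0 + 12.0*I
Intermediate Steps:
H(l, a) = 12*I (H(l, a) = √(-144) = 12*I)
(21490 + (3584 + 7438)) + H(142, -79) = (21490 + (3584 + 7438)) + 12*I = (21490 + 11022) + 12*I = 32512 + 12*I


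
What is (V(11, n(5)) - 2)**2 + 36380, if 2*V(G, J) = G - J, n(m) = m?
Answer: 36381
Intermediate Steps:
V(G, J) = G/2 - J/2 (V(G, J) = (G - J)/2 = G/2 - J/2)
(V(11, n(5)) - 2)**2 + 36380 = (((1/2)*11 - 1/2*5) - 2)**2 + 36380 = ((11/2 - 5/2) - 2)**2 + 36380 = (3 - 2)**2 + 36380 = 1**2 + 36380 = 1 + 36380 = 36381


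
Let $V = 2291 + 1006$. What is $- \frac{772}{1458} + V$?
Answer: $\frac{2403127}{729} \approx 3296.5$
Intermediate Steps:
$V = 3297$
$- \frac{772}{1458} + V = - \frac{772}{1458} + 3297 = \left(-1\right) \frac{386}{729} + 3297 = - \frac{386}{729} + 3297 = \frac{2403127}{729}$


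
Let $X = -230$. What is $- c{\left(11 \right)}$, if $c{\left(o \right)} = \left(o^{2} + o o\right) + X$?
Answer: $-12$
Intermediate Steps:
$c{\left(o \right)} = -230 + 2 o^{2}$ ($c{\left(o \right)} = \left(o^{2} + o o\right) - 230 = \left(o^{2} + o^{2}\right) - 230 = 2 o^{2} - 230 = -230 + 2 o^{2}$)
$- c{\left(11 \right)} = - (-230 + 2 \cdot 11^{2}) = - (-230 + 2 \cdot 121) = - (-230 + 242) = \left(-1\right) 12 = -12$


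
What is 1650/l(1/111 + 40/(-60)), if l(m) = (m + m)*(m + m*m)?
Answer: 1128295575/202502 ≈ 5571.8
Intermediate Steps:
l(m) = 2*m*(m + m²) (l(m) = (2*m)*(m + m²) = 2*m*(m + m²))
1650/l(1/111 + 40/(-60)) = 1650/((2*(1/111 + 40/(-60))²*(1 + (1/111 + 40/(-60))))) = 1650/((2*(1*(1/111) + 40*(-1/60))²*(1 + (1*(1/111) + 40*(-1/60))))) = 1650/((2*(1/111 - ⅔)²*(1 + (1/111 - ⅔)))) = 1650/((2*(-73/111)²*(1 - 73/111))) = 1650/((2*(5329/12321)*(38/111))) = 1650/(405004/1367631) = 1650*(1367631/405004) = 1128295575/202502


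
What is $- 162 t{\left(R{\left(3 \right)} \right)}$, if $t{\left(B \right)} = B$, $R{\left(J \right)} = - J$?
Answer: $486$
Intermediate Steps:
$- 162 t{\left(R{\left(3 \right)} \right)} = - 162 \left(\left(-1\right) 3\right) = \left(-162\right) \left(-3\right) = 486$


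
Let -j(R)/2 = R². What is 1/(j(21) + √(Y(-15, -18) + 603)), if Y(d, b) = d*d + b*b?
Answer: -49/43154 - 2*√2/64731 ≈ -0.0011792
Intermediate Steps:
Y(d, b) = b² + d² (Y(d, b) = d² + b² = b² + d²)
j(R) = -2*R²
1/(j(21) + √(Y(-15, -18) + 603)) = 1/(-2*21² + √(((-18)² + (-15)²) + 603)) = 1/(-2*441 + √((324 + 225) + 603)) = 1/(-882 + √(549 + 603)) = 1/(-882 + √1152) = 1/(-882 + 24*√2)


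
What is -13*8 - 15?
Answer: -119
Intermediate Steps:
-13*8 - 15 = -104 - 15 = -119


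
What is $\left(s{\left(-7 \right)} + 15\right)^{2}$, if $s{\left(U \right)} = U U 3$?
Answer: $26244$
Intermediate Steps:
$s{\left(U \right)} = 3 U^{2}$ ($s{\left(U \right)} = U^{2} \cdot 3 = 3 U^{2}$)
$\left(s{\left(-7 \right)} + 15\right)^{2} = \left(3 \left(-7\right)^{2} + 15\right)^{2} = \left(3 \cdot 49 + 15\right)^{2} = \left(147 + 15\right)^{2} = 162^{2} = 26244$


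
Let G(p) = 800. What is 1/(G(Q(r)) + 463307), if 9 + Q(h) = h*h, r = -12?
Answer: 1/464107 ≈ 2.1547e-6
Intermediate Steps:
Q(h) = -9 + h**2 (Q(h) = -9 + h*h = -9 + h**2)
1/(G(Q(r)) + 463307) = 1/(800 + 463307) = 1/464107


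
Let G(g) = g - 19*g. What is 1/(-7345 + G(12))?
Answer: -1/7561 ≈ -0.00013226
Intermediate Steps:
G(g) = -18*g
1/(-7345 + G(12)) = 1/(-7345 - 18*12) = 1/(-7345 - 216) = 1/(-7561) = -1/7561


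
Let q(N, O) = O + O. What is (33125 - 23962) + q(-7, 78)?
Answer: 9319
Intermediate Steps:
q(N, O) = 2*O
(33125 - 23962) + q(-7, 78) = (33125 - 23962) + 2*78 = 9163 + 156 = 9319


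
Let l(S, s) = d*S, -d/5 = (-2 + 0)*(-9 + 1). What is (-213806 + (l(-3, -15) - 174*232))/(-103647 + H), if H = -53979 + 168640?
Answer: -126967/5507 ≈ -23.056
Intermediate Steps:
d = -80 (d = -5*(-2 + 0)*(-9 + 1) = -(-10)*(-8) = -5*16 = -80)
l(S, s) = -80*S
H = 114661
(-213806 + (l(-3, -15) - 174*232))/(-103647 + H) = (-213806 + (-80*(-3) - 174*232))/(-103647 + 114661) = (-213806 + (240 - 40368))/11014 = (-213806 - 40128)*(1/11014) = -253934*1/11014 = -126967/5507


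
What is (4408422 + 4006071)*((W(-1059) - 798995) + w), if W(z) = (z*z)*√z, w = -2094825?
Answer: -24350028133260 + 9436694024133*I*√1059 ≈ -2.435e+13 + 3.0709e+14*I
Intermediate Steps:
W(z) = z^(5/2) (W(z) = z²*√z = z^(5/2))
(4408422 + 4006071)*((W(-1059) - 798995) + w) = (4408422 + 4006071)*(((-1059)^(5/2) - 798995) - 2094825) = 8414493*((1121481*I*√1059 - 798995) - 2094825) = 8414493*((-798995 + 1121481*I*√1059) - 2094825) = 8414493*(-2893820 + 1121481*I*√1059) = -24350028133260 + 9436694024133*I*√1059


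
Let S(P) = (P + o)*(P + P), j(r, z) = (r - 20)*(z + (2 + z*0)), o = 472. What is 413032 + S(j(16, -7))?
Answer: 432712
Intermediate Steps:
j(r, z) = (-20 + r)*(2 + z) (j(r, z) = (-20 + r)*(z + (2 + 0)) = (-20 + r)*(z + 2) = (-20 + r)*(2 + z))
S(P) = 2*P*(472 + P) (S(P) = (P + 472)*(P + P) = (472 + P)*(2*P) = 2*P*(472 + P))
413032 + S(j(16, -7)) = 413032 + 2*(-40 - 20*(-7) + 2*16 + 16*(-7))*(472 + (-40 - 20*(-7) + 2*16 + 16*(-7))) = 413032 + 2*(-40 + 140 + 32 - 112)*(472 + (-40 + 140 + 32 - 112)) = 413032 + 2*20*(472 + 20) = 413032 + 2*20*492 = 413032 + 19680 = 432712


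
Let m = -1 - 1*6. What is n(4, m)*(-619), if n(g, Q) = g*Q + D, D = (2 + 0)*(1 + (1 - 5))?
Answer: 21046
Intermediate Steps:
m = -7 (m = -1 - 6 = -7)
D = -6 (D = 2*(1 - 4) = 2*(-3) = -6)
n(g, Q) = -6 + Q*g (n(g, Q) = g*Q - 6 = Q*g - 6 = -6 + Q*g)
n(4, m)*(-619) = (-6 - 7*4)*(-619) = (-6 - 28)*(-619) = -34*(-619) = 21046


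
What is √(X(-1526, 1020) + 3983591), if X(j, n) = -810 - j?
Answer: √3984307 ≈ 1996.1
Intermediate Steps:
√(X(-1526, 1020) + 3983591) = √((-810 - 1*(-1526)) + 3983591) = √((-810 + 1526) + 3983591) = √(716 + 3983591) = √3984307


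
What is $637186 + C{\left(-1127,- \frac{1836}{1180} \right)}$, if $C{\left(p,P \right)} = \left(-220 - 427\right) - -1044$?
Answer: $637583$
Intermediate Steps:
$C{\left(p,P \right)} = 397$ ($C{\left(p,P \right)} = \left(-220 - 427\right) + 1044 = -647 + 1044 = 397$)
$637186 + C{\left(-1127,- \frac{1836}{1180} \right)} = 637186 + 397 = 637583$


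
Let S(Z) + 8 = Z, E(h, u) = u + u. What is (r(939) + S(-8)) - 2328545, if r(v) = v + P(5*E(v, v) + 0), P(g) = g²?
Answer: 85844478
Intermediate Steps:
E(h, u) = 2*u
S(Z) = -8 + Z
r(v) = v + 100*v² (r(v) = v + (5*(2*v) + 0)² = v + (10*v + 0)² = v + (10*v)² = v + 100*v²)
(r(939) + S(-8)) - 2328545 = (939*(1 + 100*939) + (-8 - 8)) - 2328545 = (939*(1 + 93900) - 16) - 2328545 = (939*93901 - 16) - 2328545 = (88173039 - 16) - 2328545 = 88173023 - 2328545 = 85844478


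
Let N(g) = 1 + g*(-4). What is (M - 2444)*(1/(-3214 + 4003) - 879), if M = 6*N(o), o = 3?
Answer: 1740760300/789 ≈ 2.2063e+6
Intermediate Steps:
N(g) = 1 - 4*g
M = -66 (M = 6*(1 - 4*3) = 6*(1 - 12) = 6*(-11) = -66)
(M - 2444)*(1/(-3214 + 4003) - 879) = (-66 - 2444)*(1/(-3214 + 4003) - 879) = -2510*(1/789 - 879) = -2510*(-693530/789) = 1740760300/789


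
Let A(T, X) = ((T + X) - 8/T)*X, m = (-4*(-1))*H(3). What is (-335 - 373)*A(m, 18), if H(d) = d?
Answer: -373824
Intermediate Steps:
m = 12 (m = -4*(-1)*3 = 4*3 = 12)
A(T, X) = X*(T + X - 8/T) (A(T, X) = (T + X - 8/T)*X = X*(T + X - 8/T))
(-335 - 373)*A(m, 18) = (-335 - 373)*(18*(-8 + 12*(12 + 18))/12) = -12744*(-8 + 12*30)/12 = -12744*(-8 + 360)/12 = -12744*352/12 = -708*528 = -373824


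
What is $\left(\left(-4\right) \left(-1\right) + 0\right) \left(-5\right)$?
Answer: $-20$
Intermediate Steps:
$\left(\left(-4\right) \left(-1\right) + 0\right) \left(-5\right) = \left(4 + 0\right) \left(-5\right) = 4 \left(-5\right) = -20$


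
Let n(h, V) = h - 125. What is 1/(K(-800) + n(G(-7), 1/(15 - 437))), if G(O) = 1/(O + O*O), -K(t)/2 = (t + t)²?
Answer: -42/215045249 ≈ -1.9531e-7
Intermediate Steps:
K(t) = -8*t² (K(t) = -2*(t + t)² = -2*4*t² = -8*t²)
G(O) = 1/(O + O²)
n(h, V) = -125 + h
1/(K(-800) + n(G(-7), 1/(15 - 437))) = 1/(-8*(-800)² + (-125 + 1/((-7)*(1 - 7)))) = 1/(-8*640000 + (-125 - ⅐/(-6))) = 1/(-5120000 + (-125 - ⅐*(-⅙))) = 1/(-5120000 + (-125 + 1/42)) = 1/(-5120000 - 5249/42) = 1/(-215045249/42) = -42/215045249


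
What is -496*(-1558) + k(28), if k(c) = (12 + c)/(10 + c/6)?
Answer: 8500478/11 ≈ 7.7277e+5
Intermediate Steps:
k(c) = (12 + c)/(10 + c/6) (k(c) = (12 + c)/(10 + c*(⅙)) = (12 + c)/(10 + c/6))
-496*(-1558) + k(28) = -496*(-1558) + 6*(12 + 28)/(60 + 28) = 772768 + 6*40/88 = 772768 + 6*(1/88)*40 = 772768 + 30/11 = 8500478/11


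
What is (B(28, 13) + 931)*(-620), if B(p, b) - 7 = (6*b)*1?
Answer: -629920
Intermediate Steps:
B(p, b) = 7 + 6*b (B(p, b) = 7 + (6*b)*1 = 7 + 6*b)
(B(28, 13) + 931)*(-620) = ((7 + 6*13) + 931)*(-620) = ((7 + 78) + 931)*(-620) = (85 + 931)*(-620) = 1016*(-620) = -629920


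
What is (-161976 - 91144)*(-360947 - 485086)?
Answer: 214147872960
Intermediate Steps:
(-161976 - 91144)*(-360947 - 485086) = -253120*(-846033) = 214147872960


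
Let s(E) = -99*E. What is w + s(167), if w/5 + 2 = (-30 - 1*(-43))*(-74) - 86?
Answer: -21783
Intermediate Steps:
w = -5250 (w = -10 + 5*((-30 - 1*(-43))*(-74) - 86) = -10 + 5*((-30 + 43)*(-74) - 86) = -10 + 5*(13*(-74) - 86) = -10 + 5*(-962 - 86) = -10 + 5*(-1048) = -10 - 5240 = -5250)
w + s(167) = -5250 - 99*167 = -5250 - 16533 = -21783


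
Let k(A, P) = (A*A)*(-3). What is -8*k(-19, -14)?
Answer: 8664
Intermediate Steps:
k(A, P) = -3*A² (k(A, P) = A²*(-3) = -3*A²)
-8*k(-19, -14) = -(-24)*(-19)² = -(-24)*361 = -8*(-1083) = 8664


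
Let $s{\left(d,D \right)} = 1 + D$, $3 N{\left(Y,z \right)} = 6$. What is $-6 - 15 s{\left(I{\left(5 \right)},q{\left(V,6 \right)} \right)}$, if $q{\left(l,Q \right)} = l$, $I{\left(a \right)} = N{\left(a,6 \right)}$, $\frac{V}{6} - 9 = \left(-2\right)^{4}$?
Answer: $-2271$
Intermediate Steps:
$N{\left(Y,z \right)} = 2$ ($N{\left(Y,z \right)} = \frac{1}{3} \cdot 6 = 2$)
$V = 150$ ($V = 54 + 6 \left(-2\right)^{4} = 54 + 6 \cdot 16 = 54 + 96 = 150$)
$I{\left(a \right)} = 2$
$-6 - 15 s{\left(I{\left(5 \right)},q{\left(V,6 \right)} \right)} = -6 - 15 \left(1 + 150\right) = -6 - 2265 = -2271$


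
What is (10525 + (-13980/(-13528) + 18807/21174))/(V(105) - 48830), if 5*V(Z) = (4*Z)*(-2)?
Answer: -31409907671/146198737961 ≈ -0.21484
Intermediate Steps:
V(Z) = -8*Z/5 (V(Z) = ((4*Z)*(-2))/5 = (-8*Z)/5 = -8*Z/5)
(10525 + (-13980/(-13528) + 18807/21174))/(V(105) - 48830) = (10525 + (-13980/(-13528) + 18807/21174))/(-8/5*105 - 48830) = (10525 + (-13980*(-1/13528) + 18807*(1/21174)))/(-168 - 48830) = (10525 + (3495/3382 + 6269/7058))/(-48998) = (10525 + 11467367/5967539)*(-1/48998) = (62819815342/5967539)*(-1/48998) = -31409907671/146198737961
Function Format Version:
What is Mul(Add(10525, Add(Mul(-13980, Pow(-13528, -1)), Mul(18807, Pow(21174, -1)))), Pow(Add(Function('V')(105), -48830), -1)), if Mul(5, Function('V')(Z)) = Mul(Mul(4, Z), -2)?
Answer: Rational(-31409907671, 146198737961) ≈ -0.21484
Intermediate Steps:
Function('V')(Z) = Mul(Rational(-8, 5), Z) (Function('V')(Z) = Mul(Rational(1, 5), Mul(Mul(4, Z), -2)) = Mul(Rational(1, 5), Mul(-8, Z)) = Mul(Rational(-8, 5), Z))
Mul(Add(10525, Add(Mul(-13980, Pow(-13528, -1)), Mul(18807, Pow(21174, -1)))), Pow(Add(Function('V')(105), -48830), -1)) = Mul(Add(10525, Add(Mul(-13980, Pow(-13528, -1)), Mul(18807, Pow(21174, -1)))), Pow(Add(Mul(Rational(-8, 5), 105), -48830), -1)) = Mul(Add(10525, Add(Mul(-13980, Rational(-1, 13528)), Mul(18807, Rational(1, 21174)))), Pow(Add(-168, -48830), -1)) = Mul(Add(10525, Add(Rational(3495, 3382), Rational(6269, 7058))), Pow(-48998, -1)) = Mul(Add(10525, Rational(11467367, 5967539)), Rational(-1, 48998)) = Mul(Rational(62819815342, 5967539), Rational(-1, 48998)) = Rational(-31409907671, 146198737961)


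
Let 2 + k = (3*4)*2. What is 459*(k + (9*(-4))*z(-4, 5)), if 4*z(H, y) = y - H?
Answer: -27081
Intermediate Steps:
z(H, y) = -H/4 + y/4 (z(H, y) = (y - H)/4 = -H/4 + y/4)
k = 22 (k = -2 + (3*4)*2 = -2 + 12*2 = -2 + 24 = 22)
459*(k + (9*(-4))*z(-4, 5)) = 459*(22 + (9*(-4))*(-1/4*(-4) + (1/4)*5)) = 459*(22 - 36*(1 + 5/4)) = 459*(22 - 36*9/4) = 459*(22 - 81) = 459*(-59) = -27081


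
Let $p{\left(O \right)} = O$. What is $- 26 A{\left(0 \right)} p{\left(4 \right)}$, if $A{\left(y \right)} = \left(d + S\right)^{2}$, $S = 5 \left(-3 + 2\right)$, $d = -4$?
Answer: $-8424$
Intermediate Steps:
$S = -5$ ($S = 5 \left(-1\right) = -5$)
$A{\left(y \right)} = 81$ ($A{\left(y \right)} = \left(-4 - 5\right)^{2} = \left(-9\right)^{2} = 81$)
$- 26 A{\left(0 \right)} p{\left(4 \right)} = \left(-26\right) 81 \cdot 4 = \left(-2106\right) 4 = -8424$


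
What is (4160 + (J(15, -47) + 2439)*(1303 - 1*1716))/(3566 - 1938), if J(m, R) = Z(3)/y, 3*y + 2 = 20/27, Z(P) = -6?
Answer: -8576929/13838 ≈ -619.81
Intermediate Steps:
y = -34/81 (y = -2/3 + (20/27)/3 = -2/3 + (20*(1/27))/3 = -2/3 + (1/3)*(20/27) = -2/3 + 20/81 = -34/81 ≈ -0.41975)
J(m, R) = 243/17 (J(m, R) = -6/(-34/81) = -6*(-81/34) = 243/17)
(4160 + (J(15, -47) + 2439)*(1303 - 1*1716))/(3566 - 1938) = (4160 + (243/17 + 2439)*(1303 - 1*1716))/(3566 - 1938) = (4160 + 41706*(1303 - 1716)/17)/1628 = (4160 + (41706/17)*(-413))*(1/1628) = (4160 - 17224578/17)*(1/1628) = -17153858/17*1/1628 = -8576929/13838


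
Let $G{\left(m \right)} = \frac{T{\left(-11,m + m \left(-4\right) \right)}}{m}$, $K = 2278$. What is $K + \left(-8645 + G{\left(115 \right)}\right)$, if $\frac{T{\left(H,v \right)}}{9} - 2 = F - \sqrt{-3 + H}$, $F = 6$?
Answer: $- \frac{732133}{115} - \frac{9 i \sqrt{14}}{115} \approx -6366.4 - 0.29283 i$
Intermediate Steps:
$T{\left(H,v \right)} = 72 - 9 \sqrt{-3 + H}$ ($T{\left(H,v \right)} = 18 + 9 \left(6 - \sqrt{-3 + H}\right) = 18 - \left(-54 + 9 \sqrt{-3 + H}\right) = 72 - 9 \sqrt{-3 + H}$)
$G{\left(m \right)} = \frac{72 - 9 i \sqrt{14}}{m}$ ($G{\left(m \right)} = \frac{72 - 9 \sqrt{-3 - 11}}{m} = \frac{72 - 9 \sqrt{-14}}{m} = \frac{72 - 9 i \sqrt{14}}{m}$)
$K + \left(-8645 + G{\left(115 \right)}\right) = 2278 - \left(8645 - \frac{9 \left(8 - i \sqrt{14}\right)}{115}\right) = 2278 - \left(\frac{994103}{115} + \frac{9 i \sqrt{14}}{115}\right) = - \frac{732133}{115} - \frac{9 i \sqrt{14}}{115}$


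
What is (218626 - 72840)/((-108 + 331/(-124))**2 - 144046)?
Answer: -2241605536/2026530567 ≈ -1.1061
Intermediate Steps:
(218626 - 72840)/((-108 + 331/(-124))**2 - 144046) = 145786/((-108 + 331*(-1/124))**2 - 144046) = 145786/((-108 - 331/124)**2 - 144046) = 145786/((-13723/124)**2 - 144046) = 145786/(188320729/15376 - 144046) = 145786/(-2026530567/15376) = 145786*(-15376/2026530567) = -2241605536/2026530567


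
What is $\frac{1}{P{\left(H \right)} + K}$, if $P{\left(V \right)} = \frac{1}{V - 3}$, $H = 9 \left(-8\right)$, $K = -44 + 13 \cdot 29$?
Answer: $\frac{75}{24974} \approx 0.0030031$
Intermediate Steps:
$K = 333$ ($K = -44 + 377 = 333$)
$H = -72$
$P{\left(V \right)} = \frac{1}{-3 + V}$
$\frac{1}{P{\left(H \right)} + K} = \frac{1}{\frac{1}{-3 - 72} + 333} = \frac{1}{\frac{1}{-75} + 333} = \frac{1}{- \frac{1}{75} + 333} = \frac{1}{\frac{24974}{75}} = \frac{75}{24974}$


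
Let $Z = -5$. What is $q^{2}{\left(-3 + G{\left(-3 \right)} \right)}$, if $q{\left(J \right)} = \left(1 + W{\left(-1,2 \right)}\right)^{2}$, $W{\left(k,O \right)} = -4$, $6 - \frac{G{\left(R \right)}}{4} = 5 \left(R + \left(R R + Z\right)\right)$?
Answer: $81$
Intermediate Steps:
$G{\left(R \right)} = 124 - 20 R - 20 R^{2}$ ($G{\left(R \right)} = 24 - 4 \cdot 5 \left(R + \left(R R - 5\right)\right) = 24 - 4 \cdot 5 \left(R + \left(R^{2} - 5\right)\right) = 24 - 4 \cdot 5 \left(R + \left(-5 + R^{2}\right)\right) = 24 - 4 \cdot 5 \left(-5 + R + R^{2}\right) = 24 - 4 \left(-25 + 5 R + 5 R^{2}\right) = 24 - \left(-100 + 20 R + 20 R^{2}\right) = 124 - 20 R - 20 R^{2}$)
$q{\left(J \right)} = 9$ ($q{\left(J \right)} = \left(1 - 4\right)^{2} = \left(-3\right)^{2} = 9$)
$q^{2}{\left(-3 + G{\left(-3 \right)} \right)} = 9^{2} = 81$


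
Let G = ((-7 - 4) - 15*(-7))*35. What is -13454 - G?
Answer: -16744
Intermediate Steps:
G = 3290 (G = (-11 + 105)*35 = 94*35 = 3290)
-13454 - G = -13454 - 1*3290 = -13454 - 3290 = -16744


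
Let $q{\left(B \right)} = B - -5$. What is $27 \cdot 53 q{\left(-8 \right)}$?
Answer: $-4293$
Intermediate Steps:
$q{\left(B \right)} = 5 + B$ ($q{\left(B \right)} = B + 5 = 5 + B$)
$27 \cdot 53 q{\left(-8 \right)} = 27 \cdot 53 \left(5 - 8\right) = 1431 \left(-3\right) = -4293$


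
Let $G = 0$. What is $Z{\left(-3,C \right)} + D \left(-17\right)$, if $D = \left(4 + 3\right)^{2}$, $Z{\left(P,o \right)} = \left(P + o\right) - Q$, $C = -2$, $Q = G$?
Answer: $-838$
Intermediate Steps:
$Q = 0$
$Z{\left(P,o \right)} = P + o$ ($Z{\left(P,o \right)} = \left(P + o\right) - 0 = \left(P + o\right) + 0 = P + o$)
$D = 49$ ($D = 7^{2} = 49$)
$Z{\left(-3,C \right)} + D \left(-17\right) = \left(-3 - 2\right) + 49 \left(-17\right) = -5 - 833 = -838$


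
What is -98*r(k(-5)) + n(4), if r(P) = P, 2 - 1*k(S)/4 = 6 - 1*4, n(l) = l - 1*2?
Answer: 2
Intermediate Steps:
n(l) = -2 + l (n(l) = l - 2 = -2 + l)
k(S) = 0 (k(S) = 8 - 4*(6 - 1*4) = 8 - 4*(6 - 4) = 8 - 4*2 = 8 - 8 = 0)
-98*r(k(-5)) + n(4) = -98*0 + (-2 + 4) = 0 + 2 = 2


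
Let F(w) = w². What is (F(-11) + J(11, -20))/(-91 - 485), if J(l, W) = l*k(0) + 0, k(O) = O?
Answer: -121/576 ≈ -0.21007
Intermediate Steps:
J(l, W) = 0 (J(l, W) = l*0 + 0 = 0 + 0 = 0)
(F(-11) + J(11, -20))/(-91 - 485) = ((-11)² + 0)/(-91 - 485) = (121 + 0)/(-576) = 121*(-1/576) = -121/576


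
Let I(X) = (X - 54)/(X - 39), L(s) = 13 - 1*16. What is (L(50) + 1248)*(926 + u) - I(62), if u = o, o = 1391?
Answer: 66347287/23 ≈ 2.8847e+6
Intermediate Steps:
u = 1391
L(s) = -3 (L(s) = 13 - 16 = -3)
I(X) = (-54 + X)/(-39 + X)
(L(50) + 1248)*(926 + u) - I(62) = (-3 + 1248)*(926 + 1391) - (-54 + 62)/(-39 + 62) = 1245*2317 - 8/23 = 2884665 - 8/23 = 66347287/23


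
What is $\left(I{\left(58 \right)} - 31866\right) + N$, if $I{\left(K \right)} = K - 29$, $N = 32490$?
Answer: $653$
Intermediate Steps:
$I{\left(K \right)} = -29 + K$
$\left(I{\left(58 \right)} - 31866\right) + N = \left(\left(-29 + 58\right) - 31866\right) + 32490 = \left(29 - 31866\right) + 32490 = -31837 + 32490 = 653$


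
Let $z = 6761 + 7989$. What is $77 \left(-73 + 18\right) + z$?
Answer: $10515$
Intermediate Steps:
$z = 14750$
$77 \left(-73 + 18\right) + z = 77 \left(-73 + 18\right) + 14750 = 77 \left(-55\right) + 14750 = -4235 + 14750 = 10515$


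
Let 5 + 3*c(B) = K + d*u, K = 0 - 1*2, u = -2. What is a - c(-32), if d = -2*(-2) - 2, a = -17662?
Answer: -52975/3 ≈ -17658.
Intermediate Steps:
d = 2 (d = 4 - 2 = 2)
K = -2 (K = 0 - 2 = -2)
c(B) = -11/3 (c(B) = -5/3 + (-2 + 2*(-2))/3 = -5/3 + (-2 - 4)/3 = -5/3 + (1/3)*(-6) = -5/3 - 2 = -11/3)
a - c(-32) = -17662 - 1*(-11/3) = -17662 + 11/3 = -52975/3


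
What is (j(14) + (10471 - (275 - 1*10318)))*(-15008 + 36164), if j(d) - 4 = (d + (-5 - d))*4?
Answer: 433655688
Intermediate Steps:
j(d) = -16 (j(d) = 4 + (d + (-5 - d))*4 = 4 - 5*4 = 4 - 20 = -16)
(j(14) + (10471 - (275 - 1*10318)))*(-15008 + 36164) = (-16 + (10471 - (275 - 1*10318)))*(-15008 + 36164) = (-16 + (10471 - (275 - 10318)))*21156 = (-16 + (10471 - 1*(-10043)))*21156 = (-16 + (10471 + 10043))*21156 = (-16 + 20514)*21156 = 20498*21156 = 433655688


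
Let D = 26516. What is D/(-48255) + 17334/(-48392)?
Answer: -1059807221/1167577980 ≈ -0.90770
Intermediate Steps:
D/(-48255) + 17334/(-48392) = 26516/(-48255) + 17334/(-48392) = 26516*(-1/48255) + 17334*(-1/48392) = -26516/48255 - 8667/24196 = -1059807221/1167577980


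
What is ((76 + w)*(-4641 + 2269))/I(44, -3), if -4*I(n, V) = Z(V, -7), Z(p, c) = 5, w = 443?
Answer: 4924272/5 ≈ 9.8485e+5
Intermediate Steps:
I(n, V) = -5/4 (I(n, V) = -¼*5 = -5/4)
((76 + w)*(-4641 + 2269))/I(44, -3) = ((76 + 443)*(-4641 + 2269))/(-5/4) = (519*(-2372))*(-⅘) = -1231068*(-⅘) = 4924272/5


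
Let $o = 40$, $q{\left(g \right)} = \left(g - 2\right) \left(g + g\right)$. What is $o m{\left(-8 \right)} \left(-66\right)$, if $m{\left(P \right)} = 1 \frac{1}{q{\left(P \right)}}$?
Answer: $- \frac{33}{2} \approx -16.5$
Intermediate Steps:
$q{\left(g \right)} = 2 g \left(-2 + g\right)$ ($q{\left(g \right)} = \left(-2 + g\right) 2 g = 2 g \left(-2 + g\right)$)
$m{\left(P \right)} = \frac{1}{2 P \left(-2 + P\right)}$ ($m{\left(P \right)} = 1 \frac{1}{2 P \left(-2 + P\right)} = \frac{1}{2 P \left(-2 + P\right)}$)
$o m{\left(-8 \right)} \left(-66\right) = 40 \frac{1}{2 \left(-8\right) \left(-2 - 8\right)} \left(-66\right) = 40 \cdot \frac{1}{2} \left(- \frac{1}{8}\right) \frac{1}{-10} \left(-66\right) = 40 \cdot \frac{1}{2} \left(- \frac{1}{8}\right) \left(- \frac{1}{10}\right) \left(-66\right) = 40 \cdot \frac{1}{160} \left(-66\right) = \frac{1}{4} \left(-66\right) = - \frac{33}{2}$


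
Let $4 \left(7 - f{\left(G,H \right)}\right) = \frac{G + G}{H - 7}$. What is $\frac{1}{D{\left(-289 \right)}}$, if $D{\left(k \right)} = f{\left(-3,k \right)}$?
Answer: $\frac{592}{4141} \approx 0.14296$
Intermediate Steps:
$f{\left(G,H \right)} = 7 - \frac{G}{2 \left(-7 + H\right)}$ ($f{\left(G,H \right)} = 7 - \frac{\left(G + G\right) \frac{1}{H - 7}}{4} = 7 - \frac{2 G \frac{1}{-7 + H}}{4} = 7 - \frac{G}{2 \left(-7 + H\right)}$)
$D{\left(k \right)} = \frac{-95 + 14 k}{2 \left(-7 + k\right)}$ ($D{\left(k \right)} = \frac{-98 - -3 + 14 k}{2 \left(-7 + k\right)} = \frac{-98 + 3 + 14 k}{2 \left(-7 + k\right)} = \frac{-95 + 14 k}{2 \left(-7 + k\right)}$)
$\frac{1}{D{\left(-289 \right)}} = \frac{1}{\frac{1}{2} \frac{1}{-7 - 289} \left(-95 + 14 \left(-289\right)\right)} = \frac{1}{\frac{1}{2} \frac{1}{-296} \left(-95 - 4046\right)} = \frac{1}{\frac{1}{2} \left(- \frac{1}{296}\right) \left(-4141\right)} = \frac{1}{\frac{4141}{592}} = \frac{592}{4141}$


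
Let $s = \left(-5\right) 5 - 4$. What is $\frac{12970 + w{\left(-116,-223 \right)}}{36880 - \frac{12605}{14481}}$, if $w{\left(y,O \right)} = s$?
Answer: $\frac{187398621}{534046675} \approx 0.3509$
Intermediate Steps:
$s = -29$ ($s = -25 - 4 = -29$)
$w{\left(y,O \right)} = -29$
$\frac{12970 + w{\left(-116,-223 \right)}}{36880 - \frac{12605}{14481}} = \frac{12970 - 29}{36880 - \frac{12605}{14481}} = \frac{12941}{36880 - \frac{12605}{14481}} = \frac{12941}{\frac{534046675}{14481}} = 12941 \cdot \frac{14481}{534046675} = \frac{187398621}{534046675}$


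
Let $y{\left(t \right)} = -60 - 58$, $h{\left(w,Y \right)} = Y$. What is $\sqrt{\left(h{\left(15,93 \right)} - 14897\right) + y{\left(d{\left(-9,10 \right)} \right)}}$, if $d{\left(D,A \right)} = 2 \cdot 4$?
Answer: $3 i \sqrt{1658} \approx 122.16 i$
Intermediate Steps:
$d{\left(D,A \right)} = 8$
$y{\left(t \right)} = -118$ ($y{\left(t \right)} = -60 - 58 = -118$)
$\sqrt{\left(h{\left(15,93 \right)} - 14897\right) + y{\left(d{\left(-9,10 \right)} \right)}} = \sqrt{\left(93 - 14897\right) - 118} = \sqrt{-14804 - 118} = \sqrt{-14922} = 3 i \sqrt{1658}$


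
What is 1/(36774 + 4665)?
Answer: 1/41439 ≈ 2.4132e-5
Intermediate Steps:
1/(36774 + 4665) = 1/41439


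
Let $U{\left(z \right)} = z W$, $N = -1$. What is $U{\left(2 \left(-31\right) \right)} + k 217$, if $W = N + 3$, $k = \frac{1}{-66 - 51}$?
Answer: $- \frac{14725}{117} \approx -125.85$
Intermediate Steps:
$k = - \frac{1}{117}$ ($k = \frac{1}{-117} = - \frac{1}{117} \approx -0.008547$)
$W = 2$ ($W = -1 + 3 = 2$)
$U{\left(z \right)} = 2 z$ ($U{\left(z \right)} = z 2 = 2 z$)
$U{\left(2 \left(-31\right) \right)} + k 217 = 2 \cdot 2 \left(-31\right) - \frac{217}{117} = 2 \left(-62\right) - \frac{217}{117} = -124 - \frac{217}{117} = - \frac{14725}{117}$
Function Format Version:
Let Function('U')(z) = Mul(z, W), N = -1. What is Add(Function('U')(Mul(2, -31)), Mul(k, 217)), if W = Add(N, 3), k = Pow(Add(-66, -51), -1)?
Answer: Rational(-14725, 117) ≈ -125.85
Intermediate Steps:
k = Rational(-1, 117) (k = Pow(-117, -1) = Rational(-1, 117) ≈ -0.0085470)
W = 2 (W = Add(-1, 3) = 2)
Function('U')(z) = Mul(2, z) (Function('U')(z) = Mul(z, 2) = Mul(2, z))
Add(Function('U')(Mul(2, -31)), Mul(k, 217)) = Add(Mul(2, Mul(2, -31)), Mul(Rational(-1, 117), 217)) = Add(Mul(2, -62), Rational(-217, 117)) = Add(-124, Rational(-217, 117)) = Rational(-14725, 117)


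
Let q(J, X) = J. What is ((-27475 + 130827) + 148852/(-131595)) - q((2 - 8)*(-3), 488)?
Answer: 13598088878/131595 ≈ 1.0333e+5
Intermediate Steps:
((-27475 + 130827) + 148852/(-131595)) - q((2 - 8)*(-3), 488) = ((-27475 + 130827) + 148852/(-131595)) - (2 - 8)*(-3) = (103352 + 148852*(-1/131595)) - (-6)*(-3) = (103352 - 148852/131595) - 1*18 = 13600457588/131595 - 18 = 13598088878/131595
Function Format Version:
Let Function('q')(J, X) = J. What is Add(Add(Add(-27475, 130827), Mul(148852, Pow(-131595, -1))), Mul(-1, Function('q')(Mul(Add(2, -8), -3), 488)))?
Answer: Rational(13598088878, 131595) ≈ 1.0333e+5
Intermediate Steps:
Add(Add(Add(-27475, 130827), Mul(148852, Pow(-131595, -1))), Mul(-1, Function('q')(Mul(Add(2, -8), -3), 488))) = Add(Add(Add(-27475, 130827), Mul(148852, Pow(-131595, -1))), Mul(-1, Mul(Add(2, -8), -3))) = Add(Add(103352, Mul(148852, Rational(-1, 131595))), Mul(-1, Mul(-6, -3))) = Add(Add(103352, Rational(-148852, 131595)), Mul(-1, 18)) = Add(Rational(13600457588, 131595), -18) = Rational(13598088878, 131595)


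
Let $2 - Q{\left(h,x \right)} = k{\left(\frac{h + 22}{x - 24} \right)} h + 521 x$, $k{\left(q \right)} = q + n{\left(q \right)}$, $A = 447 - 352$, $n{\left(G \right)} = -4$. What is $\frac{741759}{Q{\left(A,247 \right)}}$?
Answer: $- \frac{165412257}{28623130} \approx -5.779$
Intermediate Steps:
$A = 95$ ($A = 447 - 352 = 95$)
$k{\left(q \right)} = -4 + q$ ($k{\left(q \right)} = q - 4 = -4 + q$)
$Q{\left(h,x \right)} = 2 - 521 x - h \left(-4 + \frac{22 + h}{-24 + x}\right)$ ($Q{\left(h,x \right)} = 2 - \left(\left(-4 + \frac{h + 22}{x - 24}\right) h + 521 x\right) = 2 - \left(\left(-4 + \frac{22 + h}{-24 + x}\right) h + 521 x\right) = 2 - \left(h \left(-4 + \frac{22 + h}{-24 + x}\right) + 521 x\right) = 2 - \left(521 x + h \left(-4 + \frac{22 + h}{-24 + x}\right)\right) = 2 - 521 x - h \left(-4 + \frac{22 + h}{-24 + x}\right)$)
$\frac{741759}{Q{\left(A,247 \right)}} = \frac{741759}{\frac{1}{-24 + 247} \left(\left(-24 + 247\right) \left(2 - 128687\right) - 95 \left(118 + 95 - 988\right)\right)} = \frac{741759}{\frac{1}{223} \left(223 \left(2 - 128687\right) - 95 \left(118 + 95 - 988\right)\right)} = \frac{741759}{\frac{1}{223} \left(223 \left(-128685\right) - 95 \left(-775\right)\right)} = \frac{741759}{\frac{1}{223} \left(-28696755 + 73625\right)} = \frac{741759}{\frac{1}{223} \left(-28623130\right)} = \frac{741759}{- \frac{28623130}{223}} = 741759 \left(- \frac{223}{28623130}\right) = - \frac{165412257}{28623130}$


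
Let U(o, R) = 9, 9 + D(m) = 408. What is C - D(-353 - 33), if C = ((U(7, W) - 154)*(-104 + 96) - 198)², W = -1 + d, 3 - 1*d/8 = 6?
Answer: 925045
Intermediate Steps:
d = -24 (d = 24 - 8*6 = 24 - 48 = -24)
D(m) = 399 (D(m) = -9 + 408 = 399)
W = -25 (W = -1 - 24 = -25)
C = 925444 (C = ((9 - 154)*(-104 + 96) - 198)² = (-145*(-8) - 198)² = (1160 - 198)² = 962² = 925444)
C - D(-353 - 33) = 925444 - 1*399 = 925444 - 399 = 925045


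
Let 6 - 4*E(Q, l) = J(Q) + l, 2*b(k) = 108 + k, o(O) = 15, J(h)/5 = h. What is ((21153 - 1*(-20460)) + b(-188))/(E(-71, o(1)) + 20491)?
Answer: 83146/41155 ≈ 2.0203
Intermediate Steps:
J(h) = 5*h
b(k) = 54 + k/2 (b(k) = (108 + k)/2 = 54 + k/2)
E(Q, l) = 3/2 - 5*Q/4 - l/4 (E(Q, l) = 3/2 - (5*Q + l)/4 = 3/2 - (l + 5*Q)/4 = 3/2 + (-5*Q/4 - l/4) = 3/2 - 5*Q/4 - l/4)
((21153 - 1*(-20460)) + b(-188))/(E(-71, o(1)) + 20491) = ((21153 - 1*(-20460)) + (54 + (½)*(-188)))/((3/2 - 5/4*(-71) - ¼*15) + 20491) = ((21153 + 20460) + (54 - 94))/((3/2 + 355/4 - 15/4) + 20491) = (41613 - 40)/(173/2 + 20491) = 41573/(41155/2) = 41573*(2/41155) = 83146/41155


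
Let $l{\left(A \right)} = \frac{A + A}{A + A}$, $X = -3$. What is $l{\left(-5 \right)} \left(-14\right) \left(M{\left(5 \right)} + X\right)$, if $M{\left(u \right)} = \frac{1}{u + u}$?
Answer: $\frac{203}{5} \approx 40.6$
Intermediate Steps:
$l{\left(A \right)} = 1$ ($l{\left(A \right)} = \frac{2 A}{2 A} = 2 A \frac{1}{2 A} = 1$)
$M{\left(u \right)} = \frac{1}{2 u}$
$l{\left(-5 \right)} \left(-14\right) \left(M{\left(5 \right)} + X\right) = 1 \left(-14\right) \left(\frac{1}{2 \cdot 5} - 3\right) = - 14 \left(\frac{1}{2} \cdot \frac{1}{5} - 3\right) = - 14 \left(\frac{1}{10} - 3\right) = \left(-14\right) \left(- \frac{29}{10}\right) = \frac{203}{5}$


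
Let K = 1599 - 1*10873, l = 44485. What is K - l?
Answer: -53759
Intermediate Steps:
K = -9274 (K = 1599 - 10873 = -9274)
K - l = -9274 - 1*44485 = -9274 - 44485 = -53759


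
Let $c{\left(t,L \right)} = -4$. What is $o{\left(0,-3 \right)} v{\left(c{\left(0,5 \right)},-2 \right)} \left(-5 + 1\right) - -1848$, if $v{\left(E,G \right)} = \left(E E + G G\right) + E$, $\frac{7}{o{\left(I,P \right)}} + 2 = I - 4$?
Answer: $\frac{5768}{3} \approx 1922.7$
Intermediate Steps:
$o{\left(I,P \right)} = \frac{7}{-6 + I}$ ($o{\left(I,P \right)} = \frac{7}{-2 + \left(I - 4\right)} = \frac{7}{-2 + \left(-4 + I\right)} = \frac{7}{-6 + I}$)
$v{\left(E,G \right)} = E + E^{2} + G^{2}$ ($v{\left(E,G \right)} = \left(E^{2} + G^{2}\right) + E = E + E^{2} + G^{2}$)
$o{\left(0,-3 \right)} v{\left(c{\left(0,5 \right)},-2 \right)} \left(-5 + 1\right) - -1848 = \frac{7}{-6 + 0} \left(-4 + \left(-4\right)^{2} + \left(-2\right)^{2}\right) \left(-5 + 1\right) - -1848 = \frac{7}{-6} \left(-4 + 16 + 4\right) \left(-4\right) + 1848 = 7 \left(- \frac{1}{6}\right) 16 \left(-4\right) + 1848 = \left(- \frac{7}{6}\right) 16 \left(-4\right) + 1848 = \left(- \frac{56}{3}\right) \left(-4\right) + 1848 = \frac{224}{3} + 1848 = \frac{5768}{3}$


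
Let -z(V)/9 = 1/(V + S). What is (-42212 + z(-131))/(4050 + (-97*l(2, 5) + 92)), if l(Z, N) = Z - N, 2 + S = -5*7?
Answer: -2363869/248248 ≈ -9.5222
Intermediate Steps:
S = -37 (S = -2 - 5*7 = -2 - 35 = -37)
z(V) = -9/(-37 + V) (z(V) = -9/(V - 37) = -9/(-37 + V))
(-42212 + z(-131))/(4050 + (-97*l(2, 5) + 92)) = (-42212 - 9/(-37 - 131))/(4050 + (-97*(2 - 1*5) + 92)) = (-42212 - 9/(-168))/(4050 + (-97*(2 - 5) + 92)) = (-42212 - 9*(-1/168))/(4050 + (-97*(-3) + 92)) = (-42212 + 3/56)/(4050 + (291 + 92)) = -2363869/(56*(4050 + 383)) = -2363869/56/4433 = -2363869/56*1/4433 = -2363869/248248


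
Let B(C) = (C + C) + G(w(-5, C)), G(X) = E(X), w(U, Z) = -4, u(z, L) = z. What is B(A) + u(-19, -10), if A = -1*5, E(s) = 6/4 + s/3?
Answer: -173/6 ≈ -28.833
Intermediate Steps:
E(s) = 3/2 + s/3 (E(s) = 6*(¼) + s*(⅓) = 3/2 + s/3)
G(X) = 3/2 + X/3
A = -5
B(C) = ⅙ + 2*C (B(C) = (C + C) + (3/2 + (⅓)*(-4)) = 2*C + (3/2 - 4/3) = 2*C + ⅙ = ⅙ + 2*C)
B(A) + u(-19, -10) = (⅙ + 2*(-5)) - 19 = (⅙ - 10) - 19 = -59/6 - 19 = -173/6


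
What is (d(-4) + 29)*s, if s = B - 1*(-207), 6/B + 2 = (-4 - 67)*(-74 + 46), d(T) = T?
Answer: 1712950/331 ≈ 5175.1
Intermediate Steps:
B = 1/331 (B = 6/(-2 + (-4 - 67)*(-74 + 46)) = 6/(-2 - 71*(-28)) = 6/(-2 + 1988) = 6/1986 = 6*(1/1986) = 1/331 ≈ 0.0030211)
s = 68518/331 (s = 1/331 - 1*(-207) = 1/331 + 207 = 68518/331 ≈ 207.00)
(d(-4) + 29)*s = (-4 + 29)*(68518/331) = 25*(68518/331) = 1712950/331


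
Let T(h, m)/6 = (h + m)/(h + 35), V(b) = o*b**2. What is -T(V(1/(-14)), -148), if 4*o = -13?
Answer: 696270/27427 ≈ 25.386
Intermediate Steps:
o = -13/4 (o = (1/4)*(-13) = -13/4 ≈ -3.2500)
V(b) = -13*b**2/4
T(h, m) = 6*(h + m)/(35 + h) (T(h, m) = 6*((h + m)/(h + 35)) = 6*((h + m)/(35 + h)) = 6*(h + m)/(35 + h))
-T(V(1/(-14)), -148) = -6*(-13*(1/(-14))**2/4 - 148)/(35 - 13*(1/(-14))**2/4) = -6*(-13*(-1/14)**2/4 - 148)/(35 - 13*(-1/14)**2/4) = -6*(-13/4*1/196 - 148)/(35 - 13/4*1/196) = -6*(-13/784 - 148)/(35 - 13/784) = -6*(-116045)/(27427/784*784) = -6*784*(-116045)/(27427*784) = -1*(-696270/27427) = 696270/27427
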